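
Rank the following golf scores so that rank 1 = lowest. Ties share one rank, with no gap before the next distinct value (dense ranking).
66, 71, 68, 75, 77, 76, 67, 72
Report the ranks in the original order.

Sorted (ascending): 66, 67, 68, 71, 72, 75, 76, 77
No ties — each value takes its position as its rank.

1, 4, 3, 6, 8, 7, 2, 5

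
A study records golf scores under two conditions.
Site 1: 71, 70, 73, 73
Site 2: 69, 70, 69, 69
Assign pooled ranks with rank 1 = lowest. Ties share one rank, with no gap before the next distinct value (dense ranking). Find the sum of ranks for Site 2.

Sorted (ascending): 69, 69, 69, 70, 70, 71, 73, 73
The 3 values of 69 share dense rank 1.
The 2 values of 70 share dense rank 2.
The 2 values of 73 share dense rank 4.
Remaining distinct values take the next consecutive integers.
Site 2 values → pooled ranks: 69→1, 70→2, 69→1, 69→1
Rank sum = 1 + 2 + 1 + 1 = 5

5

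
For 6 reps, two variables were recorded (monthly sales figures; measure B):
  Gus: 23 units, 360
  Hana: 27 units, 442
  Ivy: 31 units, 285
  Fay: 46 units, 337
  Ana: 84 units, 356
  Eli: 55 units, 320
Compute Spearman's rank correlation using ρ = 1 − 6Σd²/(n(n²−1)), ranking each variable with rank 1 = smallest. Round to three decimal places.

Ranks of variable 1: 1, 2, 3, 4, 6, 5
Ranks of variable 2: 5, 6, 1, 3, 4, 2
d = r₁ − r₂: -4, -4, 2, 1, 2, 3
d²: 16, 16, 4, 1, 4, 9; Σd² = 50
ρ = 1 − 6·50/(6·35) = 1 − 300/210 = -0.429

-0.429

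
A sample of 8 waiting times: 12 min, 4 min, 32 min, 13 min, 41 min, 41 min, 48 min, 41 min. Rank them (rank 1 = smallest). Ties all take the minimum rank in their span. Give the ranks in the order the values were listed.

2, 1, 4, 3, 5, 5, 8, 5

Sorted (ascending): 4, 12, 13, 32, 41, 41, 41, 48
The 3 values of 41 occupy positions 5–7 → each gets rank 5.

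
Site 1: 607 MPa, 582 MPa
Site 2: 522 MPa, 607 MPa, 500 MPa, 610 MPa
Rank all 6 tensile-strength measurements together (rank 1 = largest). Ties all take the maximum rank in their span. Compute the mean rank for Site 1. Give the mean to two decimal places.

Sorted (descending): 610, 607, 607, 582, 522, 500
The 2 values of 607 occupy positions 2–3 → each gets rank 3.
Site 1 values → pooled ranks: 607→3, 582→4
Mean rank = (3 + 4) / 2 = 3.50

3.50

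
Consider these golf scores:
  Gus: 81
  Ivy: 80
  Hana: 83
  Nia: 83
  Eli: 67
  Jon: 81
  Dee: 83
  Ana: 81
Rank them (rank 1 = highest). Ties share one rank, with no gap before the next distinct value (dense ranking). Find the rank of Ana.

Sorted (descending): 83, 83, 83, 81, 81, 81, 80, 67
The 3 values of 83 share dense rank 1.
The 3 values of 81 share dense rank 2.
Remaining distinct values take the next consecutive integers.
Ana has value 81 → rank 2.

2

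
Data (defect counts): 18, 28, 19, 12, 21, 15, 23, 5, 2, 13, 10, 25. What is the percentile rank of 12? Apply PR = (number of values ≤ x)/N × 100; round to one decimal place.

N = 12.
Strictly below 12: 3. Equal to 12: 1.
PR = 4/12 × 100 = 33.3

33.3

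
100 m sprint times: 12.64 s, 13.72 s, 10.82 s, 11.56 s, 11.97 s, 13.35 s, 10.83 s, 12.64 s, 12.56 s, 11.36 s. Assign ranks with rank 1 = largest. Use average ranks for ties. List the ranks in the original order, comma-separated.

3.5, 1, 10, 7, 6, 2, 9, 3.5, 5, 8

Sorted (descending): 13.72, 13.35, 12.64, 12.64, 12.56, 11.97, 11.56, 11.36, 10.83, 10.82
The 2 values of 12.64 occupy positions 3–4 → average rank (3+4)/2 = 3.5.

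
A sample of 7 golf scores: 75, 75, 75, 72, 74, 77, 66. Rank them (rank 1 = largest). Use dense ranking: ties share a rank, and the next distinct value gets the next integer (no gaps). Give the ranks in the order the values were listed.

2, 2, 2, 4, 3, 1, 5

Sorted (descending): 77, 75, 75, 75, 74, 72, 66
The 3 values of 75 share dense rank 2.
Remaining distinct values take the next consecutive integers.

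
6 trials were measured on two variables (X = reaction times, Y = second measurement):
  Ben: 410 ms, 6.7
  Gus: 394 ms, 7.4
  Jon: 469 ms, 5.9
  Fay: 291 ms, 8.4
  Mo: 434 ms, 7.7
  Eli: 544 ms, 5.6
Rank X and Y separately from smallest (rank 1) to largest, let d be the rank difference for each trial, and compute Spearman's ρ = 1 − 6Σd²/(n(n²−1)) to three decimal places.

Ranks of variable 1: 3, 2, 5, 1, 4, 6
Ranks of variable 2: 3, 4, 2, 6, 5, 1
d = r₁ − r₂: 0, -2, 3, -5, -1, 5
d²: 0, 4, 9, 25, 1, 25; Σd² = 64
ρ = 1 − 6·64/(6·35) = 1 − 384/210 = -0.829

-0.829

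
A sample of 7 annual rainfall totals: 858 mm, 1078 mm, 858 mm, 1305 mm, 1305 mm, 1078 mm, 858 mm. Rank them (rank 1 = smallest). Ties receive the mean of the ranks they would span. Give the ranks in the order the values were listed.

Sorted (ascending): 858, 858, 858, 1078, 1078, 1305, 1305
The 3 values of 858 occupy positions 1–3 → average rank 2.
The 2 values of 1078 occupy positions 4–5 → average rank (4+5)/2 = 4.5.
The 2 values of 1305 occupy positions 6–7 → average rank (6+7)/2 = 6.5.

2, 4.5, 2, 6.5, 6.5, 4.5, 2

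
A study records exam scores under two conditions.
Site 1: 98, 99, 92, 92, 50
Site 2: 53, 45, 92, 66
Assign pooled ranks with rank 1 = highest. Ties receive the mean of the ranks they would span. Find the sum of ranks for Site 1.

19

Sorted (descending): 99, 98, 92, 92, 92, 66, 53, 50, 45
The 3 values of 92 occupy positions 3–5 → average rank 4.
Site 1 values → pooled ranks: 98→2, 99→1, 92→4, 92→4, 50→8
Rank sum = 2 + 1 + 4 + 4 + 8 = 19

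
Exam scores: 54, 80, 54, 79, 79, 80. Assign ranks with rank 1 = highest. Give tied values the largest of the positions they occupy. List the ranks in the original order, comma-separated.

Sorted (descending): 80, 80, 79, 79, 54, 54
The 2 values of 80 occupy positions 1–2 → each gets rank 2.
The 2 values of 79 occupy positions 3–4 → each gets rank 4.
The 2 values of 54 occupy positions 5–6 → each gets rank 6.

6, 2, 6, 4, 4, 2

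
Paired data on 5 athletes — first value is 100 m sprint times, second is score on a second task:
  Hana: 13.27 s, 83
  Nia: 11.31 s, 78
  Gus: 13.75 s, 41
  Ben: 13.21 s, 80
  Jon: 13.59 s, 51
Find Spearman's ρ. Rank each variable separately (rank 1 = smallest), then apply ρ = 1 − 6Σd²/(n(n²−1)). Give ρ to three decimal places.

Ranks of variable 1: 3, 1, 5, 2, 4
Ranks of variable 2: 5, 3, 1, 4, 2
d = r₁ − r₂: -2, -2, 4, -2, 2
d²: 4, 4, 16, 4, 4; Σd² = 32
ρ = 1 − 6·32/(5·24) = 1 − 192/120 = -0.600

-0.600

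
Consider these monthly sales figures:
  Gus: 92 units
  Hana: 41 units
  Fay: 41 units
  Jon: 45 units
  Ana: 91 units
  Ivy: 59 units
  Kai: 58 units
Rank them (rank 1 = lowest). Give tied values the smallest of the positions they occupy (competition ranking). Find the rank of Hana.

Sorted (ascending): 41, 41, 45, 58, 59, 91, 92
The 2 values of 41 occupy positions 1–2 → each gets rank 1.
Hana has value 41 units → rank 1.

1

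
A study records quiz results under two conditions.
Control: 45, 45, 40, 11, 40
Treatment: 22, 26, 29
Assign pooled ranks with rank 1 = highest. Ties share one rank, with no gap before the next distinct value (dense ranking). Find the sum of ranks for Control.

Sorted (descending): 45, 45, 40, 40, 29, 26, 22, 11
The 2 values of 45 share dense rank 1.
The 2 values of 40 share dense rank 2.
Remaining distinct values take the next consecutive integers.
Control values → pooled ranks: 45→1, 45→1, 40→2, 11→6, 40→2
Rank sum = 1 + 1 + 2 + 6 + 2 = 12

12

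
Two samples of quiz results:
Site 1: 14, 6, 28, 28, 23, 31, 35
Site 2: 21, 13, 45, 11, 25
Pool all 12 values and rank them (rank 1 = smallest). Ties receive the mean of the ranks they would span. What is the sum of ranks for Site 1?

Sorted (ascending): 6, 11, 13, 14, 21, 23, 25, 28, 28, 31, 35, 45
The 2 values of 28 occupy positions 8–9 → average rank (8+9)/2 = 8.5.
Site 1 values → pooled ranks: 14→4, 6→1, 28→8.5, 28→8.5, 23→6, 31→10, 35→11
Rank sum = 4 + 1 + 8.5 + 8.5 + 6 + 10 + 11 = 49

49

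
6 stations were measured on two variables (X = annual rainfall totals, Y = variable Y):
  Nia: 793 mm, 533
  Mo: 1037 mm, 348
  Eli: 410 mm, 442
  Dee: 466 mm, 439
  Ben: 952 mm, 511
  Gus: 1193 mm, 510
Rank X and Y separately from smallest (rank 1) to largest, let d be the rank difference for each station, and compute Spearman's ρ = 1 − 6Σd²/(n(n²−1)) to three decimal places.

Ranks of variable 1: 3, 5, 1, 2, 4, 6
Ranks of variable 2: 6, 1, 3, 2, 5, 4
d = r₁ − r₂: -3, 4, -2, 0, -1, 2
d²: 9, 16, 4, 0, 1, 4; Σd² = 34
ρ = 1 − 6·34/(6·35) = 1 − 204/210 = 0.029

0.029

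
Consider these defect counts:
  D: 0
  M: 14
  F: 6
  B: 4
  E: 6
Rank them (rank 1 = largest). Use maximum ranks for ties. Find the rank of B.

Sorted (descending): 14, 6, 6, 4, 0
The 2 values of 6 occupy positions 2–3 → each gets rank 3.
B has value 4 → rank 4.

4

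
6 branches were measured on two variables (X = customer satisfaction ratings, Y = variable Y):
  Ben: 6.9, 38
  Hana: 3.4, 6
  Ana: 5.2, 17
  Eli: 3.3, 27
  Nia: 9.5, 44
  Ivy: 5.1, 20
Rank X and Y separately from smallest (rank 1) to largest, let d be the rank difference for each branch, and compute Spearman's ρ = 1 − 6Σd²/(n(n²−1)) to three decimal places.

0.600

Ranks of variable 1: 5, 2, 4, 1, 6, 3
Ranks of variable 2: 5, 1, 2, 4, 6, 3
d = r₁ − r₂: 0, 1, 2, -3, 0, 0
d²: 0, 1, 4, 9, 0, 0; Σd² = 14
ρ = 1 − 6·14/(6·35) = 1 − 84/210 = 0.600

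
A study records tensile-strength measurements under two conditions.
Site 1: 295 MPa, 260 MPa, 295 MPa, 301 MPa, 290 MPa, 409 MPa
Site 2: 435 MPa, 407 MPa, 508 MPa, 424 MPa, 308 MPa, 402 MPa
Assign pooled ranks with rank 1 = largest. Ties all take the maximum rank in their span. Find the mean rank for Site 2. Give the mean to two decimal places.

4.00

Sorted (descending): 508, 435, 424, 409, 407, 402, 308, 301, 295, 295, 290, 260
The 2 values of 295 occupy positions 9–10 → each gets rank 10.
Site 2 values → pooled ranks: 435→2, 407→5, 508→1, 424→3, 308→7, 402→6
Mean rank = (2 + 5 + 1 + 3 + 7 + 6) / 6 = 4.00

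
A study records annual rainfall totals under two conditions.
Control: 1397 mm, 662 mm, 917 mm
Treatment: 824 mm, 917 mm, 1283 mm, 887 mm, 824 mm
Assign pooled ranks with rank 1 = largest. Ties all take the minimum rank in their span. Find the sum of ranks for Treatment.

22

Sorted (descending): 1397, 1283, 917, 917, 887, 824, 824, 662
The 2 values of 917 occupy positions 3–4 → each gets rank 3.
The 2 values of 824 occupy positions 6–7 → each gets rank 6.
Treatment values → pooled ranks: 824→6, 917→3, 1283→2, 887→5, 824→6
Rank sum = 6 + 3 + 2 + 5 + 6 = 22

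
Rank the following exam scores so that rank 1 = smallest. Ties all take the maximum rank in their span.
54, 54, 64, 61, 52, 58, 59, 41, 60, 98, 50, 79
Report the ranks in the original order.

5, 5, 10, 9, 3, 6, 7, 1, 8, 12, 2, 11

Sorted (ascending): 41, 50, 52, 54, 54, 58, 59, 60, 61, 64, 79, 98
The 2 values of 54 occupy positions 4–5 → each gets rank 5.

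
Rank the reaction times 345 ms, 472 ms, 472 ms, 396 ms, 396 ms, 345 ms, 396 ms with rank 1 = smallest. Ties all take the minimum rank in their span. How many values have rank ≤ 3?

5

Sorted (ascending): 345, 345, 396, 396, 396, 472, 472
The 2 values of 345 occupy positions 1–2 → each gets rank 1.
The 3 values of 396 occupy positions 3–5 → each gets rank 3.
The 2 values of 472 occupy positions 6–7 → each gets rank 6.
Ranks ≤ 3: {1, 1, 3, 3, 3} → 5 values.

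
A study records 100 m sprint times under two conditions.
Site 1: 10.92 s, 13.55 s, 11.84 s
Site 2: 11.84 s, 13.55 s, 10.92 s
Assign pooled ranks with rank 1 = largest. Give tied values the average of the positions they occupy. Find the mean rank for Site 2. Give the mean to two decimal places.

3.50

Sorted (descending): 13.55, 13.55, 11.84, 11.84, 10.92, 10.92
The 2 values of 13.55 occupy positions 1–2 → average rank (1+2)/2 = 1.5.
The 2 values of 11.84 occupy positions 3–4 → average rank (3+4)/2 = 3.5.
The 2 values of 10.92 occupy positions 5–6 → average rank (5+6)/2 = 5.5.
Site 2 values → pooled ranks: 11.84→3.5, 13.55→1.5, 10.92→5.5
Mean rank = (3.5 + 1.5 + 5.5) / 3 = 3.50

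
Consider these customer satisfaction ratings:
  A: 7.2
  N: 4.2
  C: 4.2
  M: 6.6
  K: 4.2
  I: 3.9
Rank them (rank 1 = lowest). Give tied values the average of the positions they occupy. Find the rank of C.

Sorted (ascending): 3.9, 4.2, 4.2, 4.2, 6.6, 7.2
The 3 values of 4.2 occupy positions 2–4 → average rank 3.
C has value 4.2 → rank 3.

3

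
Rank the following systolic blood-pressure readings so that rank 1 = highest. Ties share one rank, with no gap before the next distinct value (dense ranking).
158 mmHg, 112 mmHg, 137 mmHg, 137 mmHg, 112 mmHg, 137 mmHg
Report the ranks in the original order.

Sorted (descending): 158, 137, 137, 137, 112, 112
The 3 values of 137 share dense rank 2.
The 2 values of 112 share dense rank 3.
Remaining distinct values take the next consecutive integers.

1, 3, 2, 2, 3, 2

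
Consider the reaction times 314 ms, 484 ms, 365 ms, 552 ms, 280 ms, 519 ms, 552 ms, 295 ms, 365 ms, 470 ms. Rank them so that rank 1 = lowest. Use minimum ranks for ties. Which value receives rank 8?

Sorted (ascending): 280, 295, 314, 365, 365, 470, 484, 519, 552, 552
The 2 values of 365 occupy positions 4–5 → each gets rank 4.
The 2 values of 552 occupy positions 9–10 → each gets rank 9.
Rank 8 → value 519.

519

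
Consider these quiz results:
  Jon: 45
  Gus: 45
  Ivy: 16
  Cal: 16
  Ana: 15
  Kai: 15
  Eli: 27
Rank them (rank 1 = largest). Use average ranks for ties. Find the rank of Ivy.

4.5

Sorted (descending): 45, 45, 27, 16, 16, 15, 15
The 2 values of 45 occupy positions 1–2 → average rank (1+2)/2 = 1.5.
The 2 values of 16 occupy positions 4–5 → average rank (4+5)/2 = 4.5.
The 2 values of 15 occupy positions 6–7 → average rank (6+7)/2 = 6.5.
Ivy has value 16 → rank 4.5.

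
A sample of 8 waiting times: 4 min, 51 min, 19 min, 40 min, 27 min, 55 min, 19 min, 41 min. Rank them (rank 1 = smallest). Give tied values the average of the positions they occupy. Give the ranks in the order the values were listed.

1, 7, 2.5, 5, 4, 8, 2.5, 6

Sorted (ascending): 4, 19, 19, 27, 40, 41, 51, 55
The 2 values of 19 occupy positions 2–3 → average rank (2+3)/2 = 2.5.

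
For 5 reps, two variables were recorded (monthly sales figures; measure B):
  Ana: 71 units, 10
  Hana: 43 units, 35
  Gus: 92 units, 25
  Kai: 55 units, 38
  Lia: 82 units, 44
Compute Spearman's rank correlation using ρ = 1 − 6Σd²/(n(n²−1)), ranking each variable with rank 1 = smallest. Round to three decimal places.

Ranks of variable 1: 3, 1, 5, 2, 4
Ranks of variable 2: 1, 3, 2, 4, 5
d = r₁ − r₂: 2, -2, 3, -2, -1
d²: 4, 4, 9, 4, 1; Σd² = 22
ρ = 1 − 6·22/(5·24) = 1 − 132/120 = -0.100

-0.100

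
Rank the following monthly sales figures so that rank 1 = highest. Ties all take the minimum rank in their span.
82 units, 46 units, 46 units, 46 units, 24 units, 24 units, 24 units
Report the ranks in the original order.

Sorted (descending): 82, 46, 46, 46, 24, 24, 24
The 3 values of 46 occupy positions 2–4 → each gets rank 2.
The 3 values of 24 occupy positions 5–7 → each gets rank 5.

1, 2, 2, 2, 5, 5, 5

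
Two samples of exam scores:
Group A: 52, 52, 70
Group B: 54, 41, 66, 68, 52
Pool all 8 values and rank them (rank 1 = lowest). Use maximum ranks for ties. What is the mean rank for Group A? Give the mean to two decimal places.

Sorted (ascending): 41, 52, 52, 52, 54, 66, 68, 70
The 3 values of 52 occupy positions 2–4 → each gets rank 4.
Group A values → pooled ranks: 52→4, 52→4, 70→8
Mean rank = (4 + 4 + 8) / 3 = 5.33

5.33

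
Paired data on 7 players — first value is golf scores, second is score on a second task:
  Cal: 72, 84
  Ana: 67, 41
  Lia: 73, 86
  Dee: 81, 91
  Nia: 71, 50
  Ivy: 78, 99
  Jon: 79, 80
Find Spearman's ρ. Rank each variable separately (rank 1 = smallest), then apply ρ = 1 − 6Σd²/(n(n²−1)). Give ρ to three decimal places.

Ranks of variable 1: 3, 1, 4, 7, 2, 5, 6
Ranks of variable 2: 4, 1, 5, 6, 2, 7, 3
d = r₁ − r₂: -1, 0, -1, 1, 0, -2, 3
d²: 1, 0, 1, 1, 0, 4, 9; Σd² = 16
ρ = 1 − 6·16/(7·48) = 1 − 96/336 = 0.714

0.714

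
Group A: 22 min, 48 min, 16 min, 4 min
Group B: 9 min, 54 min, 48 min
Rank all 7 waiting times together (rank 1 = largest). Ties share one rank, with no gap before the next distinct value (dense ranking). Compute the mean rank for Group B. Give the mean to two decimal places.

Sorted (descending): 54, 48, 48, 22, 16, 9, 4
The 2 values of 48 share dense rank 2.
Remaining distinct values take the next consecutive integers.
Group B values → pooled ranks: 9→5, 54→1, 48→2
Mean rank = (5 + 1 + 2) / 3 = 2.67

2.67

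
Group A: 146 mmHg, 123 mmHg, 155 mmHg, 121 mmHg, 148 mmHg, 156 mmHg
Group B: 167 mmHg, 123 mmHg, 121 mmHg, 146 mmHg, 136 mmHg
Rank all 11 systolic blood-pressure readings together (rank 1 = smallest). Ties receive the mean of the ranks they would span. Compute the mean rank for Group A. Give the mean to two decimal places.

Sorted (ascending): 121, 121, 123, 123, 136, 146, 146, 148, 155, 156, 167
The 2 values of 121 occupy positions 1–2 → average rank (1+2)/2 = 1.5.
The 2 values of 123 occupy positions 3–4 → average rank (3+4)/2 = 3.5.
The 2 values of 146 occupy positions 6–7 → average rank (6+7)/2 = 6.5.
Group A values → pooled ranks: 146→6.5, 123→3.5, 155→9, 121→1.5, 148→8, 156→10
Mean rank = (6.5 + 3.5 + 9 + 1.5 + 8 + 10) / 6 = 6.42

6.42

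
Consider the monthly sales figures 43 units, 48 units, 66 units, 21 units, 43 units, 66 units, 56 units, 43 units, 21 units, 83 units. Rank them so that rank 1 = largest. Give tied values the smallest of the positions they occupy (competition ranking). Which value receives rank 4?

56

Sorted (descending): 83, 66, 66, 56, 48, 43, 43, 43, 21, 21
The 2 values of 66 occupy positions 2–3 → each gets rank 2.
The 3 values of 43 occupy positions 6–8 → each gets rank 6.
The 2 values of 21 occupy positions 9–10 → each gets rank 9.
Rank 4 → value 56.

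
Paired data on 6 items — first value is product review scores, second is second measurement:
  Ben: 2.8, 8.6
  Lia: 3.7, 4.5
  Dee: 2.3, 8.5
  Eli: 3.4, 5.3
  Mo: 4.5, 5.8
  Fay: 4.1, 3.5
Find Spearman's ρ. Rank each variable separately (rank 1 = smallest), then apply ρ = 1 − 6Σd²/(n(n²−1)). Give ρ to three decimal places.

Ranks of variable 1: 2, 4, 1, 3, 6, 5
Ranks of variable 2: 6, 2, 5, 3, 4, 1
d = r₁ − r₂: -4, 2, -4, 0, 2, 4
d²: 16, 4, 16, 0, 4, 16; Σd² = 56
ρ = 1 − 6·56/(6·35) = 1 − 336/210 = -0.600

-0.600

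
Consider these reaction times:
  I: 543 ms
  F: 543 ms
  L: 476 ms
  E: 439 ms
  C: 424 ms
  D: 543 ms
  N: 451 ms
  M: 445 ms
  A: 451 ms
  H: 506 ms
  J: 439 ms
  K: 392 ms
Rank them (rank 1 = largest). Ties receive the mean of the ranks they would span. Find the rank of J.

9.5

Sorted (descending): 543, 543, 543, 506, 476, 451, 451, 445, 439, 439, 424, 392
The 3 values of 543 occupy positions 1–3 → average rank 2.
The 2 values of 451 occupy positions 6–7 → average rank (6+7)/2 = 6.5.
The 2 values of 439 occupy positions 9–10 → average rank (9+10)/2 = 9.5.
J has value 439 ms → rank 9.5.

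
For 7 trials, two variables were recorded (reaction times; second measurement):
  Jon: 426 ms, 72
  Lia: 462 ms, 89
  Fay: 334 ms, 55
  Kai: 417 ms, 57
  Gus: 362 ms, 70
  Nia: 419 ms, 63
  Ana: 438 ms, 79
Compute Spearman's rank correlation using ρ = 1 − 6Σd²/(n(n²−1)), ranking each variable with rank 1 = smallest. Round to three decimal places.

Ranks of variable 1: 5, 7, 1, 3, 2, 4, 6
Ranks of variable 2: 5, 7, 1, 2, 4, 3, 6
d = r₁ − r₂: 0, 0, 0, 1, -2, 1, 0
d²: 0, 0, 0, 1, 4, 1, 0; Σd² = 6
ρ = 1 − 6·6/(7·48) = 1 − 36/336 = 0.893

0.893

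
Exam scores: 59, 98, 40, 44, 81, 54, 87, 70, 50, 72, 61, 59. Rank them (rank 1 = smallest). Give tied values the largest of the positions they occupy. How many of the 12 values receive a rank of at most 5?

Sorted (ascending): 40, 44, 50, 54, 59, 59, 61, 70, 72, 81, 87, 98
The 2 values of 59 occupy positions 5–6 → each gets rank 6.
Ranks ≤ 5: {1, 2, 3, 4} → 4 values.

4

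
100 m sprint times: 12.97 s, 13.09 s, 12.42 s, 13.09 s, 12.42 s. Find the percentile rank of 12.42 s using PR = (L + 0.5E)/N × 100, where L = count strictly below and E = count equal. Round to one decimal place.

20.0

N = 5.
Strictly below 12.42: 0. Equal to 12.42: 2.
PR = (0 + 0.5·2)/5 × 100 = 20.0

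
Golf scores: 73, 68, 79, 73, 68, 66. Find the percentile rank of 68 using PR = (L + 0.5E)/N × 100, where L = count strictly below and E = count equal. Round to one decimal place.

N = 6.
Strictly below 68: 1. Equal to 68: 2.
PR = (1 + 0.5·2)/6 × 100 = 33.3

33.3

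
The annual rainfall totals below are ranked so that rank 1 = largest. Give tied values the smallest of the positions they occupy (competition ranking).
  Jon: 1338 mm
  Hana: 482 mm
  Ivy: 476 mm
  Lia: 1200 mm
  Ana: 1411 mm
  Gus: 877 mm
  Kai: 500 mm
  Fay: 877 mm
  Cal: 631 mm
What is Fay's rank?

4

Sorted (descending): 1411, 1338, 1200, 877, 877, 631, 500, 482, 476
The 2 values of 877 occupy positions 4–5 → each gets rank 4.
Fay has value 877 mm → rank 4.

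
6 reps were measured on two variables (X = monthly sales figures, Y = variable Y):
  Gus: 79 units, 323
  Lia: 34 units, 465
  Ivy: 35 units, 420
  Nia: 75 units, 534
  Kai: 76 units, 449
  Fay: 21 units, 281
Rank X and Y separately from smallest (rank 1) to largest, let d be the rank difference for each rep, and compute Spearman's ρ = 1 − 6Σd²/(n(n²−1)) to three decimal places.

0.143

Ranks of variable 1: 6, 2, 3, 4, 5, 1
Ranks of variable 2: 2, 5, 3, 6, 4, 1
d = r₁ − r₂: 4, -3, 0, -2, 1, 0
d²: 16, 9, 0, 4, 1, 0; Σd² = 30
ρ = 1 − 6·30/(6·35) = 1 − 180/210 = 0.143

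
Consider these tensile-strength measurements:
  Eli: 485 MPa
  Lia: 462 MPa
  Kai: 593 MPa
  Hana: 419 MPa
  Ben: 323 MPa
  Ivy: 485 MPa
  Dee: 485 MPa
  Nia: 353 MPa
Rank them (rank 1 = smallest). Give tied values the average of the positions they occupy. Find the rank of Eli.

Sorted (ascending): 323, 353, 419, 462, 485, 485, 485, 593
The 3 values of 485 occupy positions 5–7 → average rank 6.
Eli has value 485 MPa → rank 6.

6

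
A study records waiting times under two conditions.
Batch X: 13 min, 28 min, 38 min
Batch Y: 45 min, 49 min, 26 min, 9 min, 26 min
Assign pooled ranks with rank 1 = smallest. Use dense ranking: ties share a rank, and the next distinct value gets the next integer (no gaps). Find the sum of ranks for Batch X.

11

Sorted (ascending): 9, 13, 26, 26, 28, 38, 45, 49
The 2 values of 26 share dense rank 3.
Remaining distinct values take the next consecutive integers.
Batch X values → pooled ranks: 13→2, 28→4, 38→5
Rank sum = 2 + 4 + 5 = 11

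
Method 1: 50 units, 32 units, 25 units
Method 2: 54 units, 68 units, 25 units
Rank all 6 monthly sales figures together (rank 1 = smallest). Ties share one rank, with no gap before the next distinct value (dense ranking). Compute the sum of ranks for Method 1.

Sorted (ascending): 25, 25, 32, 50, 54, 68
The 2 values of 25 share dense rank 1.
Remaining distinct values take the next consecutive integers.
Method 1 values → pooled ranks: 50→3, 32→2, 25→1
Rank sum = 3 + 2 + 1 = 6

6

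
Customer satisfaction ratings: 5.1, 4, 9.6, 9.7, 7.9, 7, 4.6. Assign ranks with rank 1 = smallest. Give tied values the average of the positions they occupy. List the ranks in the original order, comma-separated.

3, 1, 6, 7, 5, 4, 2

Sorted (ascending): 4, 4.6, 5.1, 7, 7.9, 9.6, 9.7
No ties — each value takes its position as its rank.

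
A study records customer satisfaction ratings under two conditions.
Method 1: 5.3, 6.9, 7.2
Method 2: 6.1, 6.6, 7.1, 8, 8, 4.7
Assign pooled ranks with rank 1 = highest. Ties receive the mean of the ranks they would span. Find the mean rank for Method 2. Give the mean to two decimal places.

Sorted (descending): 8, 8, 7.2, 7.1, 6.9, 6.6, 6.1, 5.3, 4.7
The 2 values of 8 occupy positions 1–2 → average rank (1+2)/2 = 1.5.
Method 2 values → pooled ranks: 6.1→7, 6.6→6, 7.1→4, 8→1.5, 8→1.5, 4.7→9
Mean rank = (7 + 6 + 4 + 1.5 + 1.5 + 9) / 6 = 4.83

4.83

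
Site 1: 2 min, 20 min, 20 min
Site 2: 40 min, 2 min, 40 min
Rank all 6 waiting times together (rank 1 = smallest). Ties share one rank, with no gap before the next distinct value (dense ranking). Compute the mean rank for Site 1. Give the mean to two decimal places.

1.67

Sorted (ascending): 2, 2, 20, 20, 40, 40
The 2 values of 2 share dense rank 1.
The 2 values of 20 share dense rank 2.
The 2 values of 40 share dense rank 3.
Site 1 values → pooled ranks: 2→1, 20→2, 20→2
Mean rank = (1 + 2 + 2) / 3 = 1.67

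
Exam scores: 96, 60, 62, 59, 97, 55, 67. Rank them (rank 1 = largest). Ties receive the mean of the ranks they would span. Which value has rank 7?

Sorted (descending): 97, 96, 67, 62, 60, 59, 55
No ties — each value takes its position as its rank.
Rank 7 → value 55.

55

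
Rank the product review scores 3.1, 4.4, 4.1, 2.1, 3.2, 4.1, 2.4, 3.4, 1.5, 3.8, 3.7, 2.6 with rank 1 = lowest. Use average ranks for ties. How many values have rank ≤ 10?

9

Sorted (ascending): 1.5, 2.1, 2.4, 2.6, 3.1, 3.2, 3.4, 3.7, 3.8, 4.1, 4.1, 4.4
The 2 values of 4.1 occupy positions 10–11 → average rank (10+11)/2 = 10.5.
Ranks ≤ 10: {1, 2, 3, 4, 5, 6, 7, 8, 9} → 9 values.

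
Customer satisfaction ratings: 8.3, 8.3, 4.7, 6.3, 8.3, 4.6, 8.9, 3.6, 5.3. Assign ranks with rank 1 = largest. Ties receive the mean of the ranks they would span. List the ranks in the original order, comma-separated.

Sorted (descending): 8.9, 8.3, 8.3, 8.3, 6.3, 5.3, 4.7, 4.6, 3.6
The 3 values of 8.3 occupy positions 2–4 → average rank 3.

3, 3, 7, 5, 3, 8, 1, 9, 6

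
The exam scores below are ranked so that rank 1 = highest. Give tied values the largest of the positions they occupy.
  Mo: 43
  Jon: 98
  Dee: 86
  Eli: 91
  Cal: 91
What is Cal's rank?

3

Sorted (descending): 98, 91, 91, 86, 43
The 2 values of 91 occupy positions 2–3 → each gets rank 3.
Cal has value 91 → rank 3.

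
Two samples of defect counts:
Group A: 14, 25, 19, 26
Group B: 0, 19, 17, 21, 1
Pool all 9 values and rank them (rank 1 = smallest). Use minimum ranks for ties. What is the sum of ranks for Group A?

25

Sorted (ascending): 0, 1, 14, 17, 19, 19, 21, 25, 26
The 2 values of 19 occupy positions 5–6 → each gets rank 5.
Group A values → pooled ranks: 14→3, 25→8, 19→5, 26→9
Rank sum = 3 + 8 + 5 + 9 = 25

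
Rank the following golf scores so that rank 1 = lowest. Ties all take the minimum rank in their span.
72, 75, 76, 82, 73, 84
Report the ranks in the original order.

1, 3, 4, 5, 2, 6

Sorted (ascending): 72, 73, 75, 76, 82, 84
No ties — each value takes its position as its rank.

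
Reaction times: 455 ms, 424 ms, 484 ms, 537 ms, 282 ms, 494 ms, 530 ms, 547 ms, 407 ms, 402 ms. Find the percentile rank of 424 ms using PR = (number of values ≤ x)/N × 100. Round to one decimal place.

N = 10.
Strictly below 424: 3. Equal to 424: 1.
PR = 4/10 × 100 = 40.0

40.0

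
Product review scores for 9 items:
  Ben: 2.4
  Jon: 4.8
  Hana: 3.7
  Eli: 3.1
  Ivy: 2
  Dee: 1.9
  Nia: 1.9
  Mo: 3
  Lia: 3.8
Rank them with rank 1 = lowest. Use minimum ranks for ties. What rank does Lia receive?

Sorted (ascending): 1.9, 1.9, 2, 2.4, 3, 3.1, 3.7, 3.8, 4.8
The 2 values of 1.9 occupy positions 1–2 → each gets rank 1.
Lia has value 3.8 → rank 8.

8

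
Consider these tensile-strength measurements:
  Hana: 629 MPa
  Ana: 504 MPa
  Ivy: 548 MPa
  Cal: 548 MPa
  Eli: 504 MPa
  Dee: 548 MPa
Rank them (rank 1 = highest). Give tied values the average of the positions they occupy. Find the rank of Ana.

Sorted (descending): 629, 548, 548, 548, 504, 504
The 3 values of 548 occupy positions 2–4 → average rank 3.
The 2 values of 504 occupy positions 5–6 → average rank (5+6)/2 = 5.5.
Ana has value 504 MPa → rank 5.5.

5.5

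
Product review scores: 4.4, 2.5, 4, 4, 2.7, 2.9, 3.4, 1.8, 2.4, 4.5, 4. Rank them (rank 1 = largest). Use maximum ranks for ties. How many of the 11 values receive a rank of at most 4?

2

Sorted (descending): 4.5, 4.4, 4, 4, 4, 3.4, 2.9, 2.7, 2.5, 2.4, 1.8
The 3 values of 4 occupy positions 3–5 → each gets rank 5.
Ranks ≤ 4: {1, 2} → 2 values.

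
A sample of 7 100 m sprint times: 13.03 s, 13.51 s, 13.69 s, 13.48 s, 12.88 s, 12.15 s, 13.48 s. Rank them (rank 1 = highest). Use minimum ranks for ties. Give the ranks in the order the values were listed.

Sorted (descending): 13.69, 13.51, 13.48, 13.48, 13.03, 12.88, 12.15
The 2 values of 13.48 occupy positions 3–4 → each gets rank 3.

5, 2, 1, 3, 6, 7, 3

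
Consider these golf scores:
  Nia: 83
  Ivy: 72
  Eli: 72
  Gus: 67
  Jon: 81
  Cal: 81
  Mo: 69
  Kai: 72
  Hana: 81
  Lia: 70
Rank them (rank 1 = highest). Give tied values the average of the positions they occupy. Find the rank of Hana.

Sorted (descending): 83, 81, 81, 81, 72, 72, 72, 70, 69, 67
The 3 values of 81 occupy positions 2–4 → average rank 3.
The 3 values of 72 occupy positions 5–7 → average rank 6.
Hana has value 81 → rank 3.

3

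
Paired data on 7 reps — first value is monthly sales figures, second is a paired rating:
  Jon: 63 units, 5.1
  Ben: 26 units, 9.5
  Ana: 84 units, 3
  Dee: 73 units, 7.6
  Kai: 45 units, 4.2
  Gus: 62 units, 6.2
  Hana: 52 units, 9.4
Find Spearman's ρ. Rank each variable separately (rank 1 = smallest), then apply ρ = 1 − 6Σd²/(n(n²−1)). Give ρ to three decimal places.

-0.536

Ranks of variable 1: 5, 1, 7, 6, 2, 4, 3
Ranks of variable 2: 3, 7, 1, 5, 2, 4, 6
d = r₁ − r₂: 2, -6, 6, 1, 0, 0, -3
d²: 4, 36, 36, 1, 0, 0, 9; Σd² = 86
ρ = 1 − 6·86/(7·48) = 1 − 516/336 = -0.536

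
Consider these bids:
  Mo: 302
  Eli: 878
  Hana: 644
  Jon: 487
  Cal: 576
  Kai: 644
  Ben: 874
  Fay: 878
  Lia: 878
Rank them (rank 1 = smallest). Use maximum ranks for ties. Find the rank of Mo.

1

Sorted (ascending): 302, 487, 576, 644, 644, 874, 878, 878, 878
The 2 values of 644 occupy positions 4–5 → each gets rank 5.
The 3 values of 878 occupy positions 7–9 → each gets rank 9.
Mo has value 302 → rank 1.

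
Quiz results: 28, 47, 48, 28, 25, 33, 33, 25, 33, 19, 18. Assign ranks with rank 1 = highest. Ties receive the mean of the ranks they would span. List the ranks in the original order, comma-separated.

6.5, 2, 1, 6.5, 8.5, 4, 4, 8.5, 4, 10, 11

Sorted (descending): 48, 47, 33, 33, 33, 28, 28, 25, 25, 19, 18
The 3 values of 33 occupy positions 3–5 → average rank 4.
The 2 values of 28 occupy positions 6–7 → average rank (6+7)/2 = 6.5.
The 2 values of 25 occupy positions 8–9 → average rank (8+9)/2 = 8.5.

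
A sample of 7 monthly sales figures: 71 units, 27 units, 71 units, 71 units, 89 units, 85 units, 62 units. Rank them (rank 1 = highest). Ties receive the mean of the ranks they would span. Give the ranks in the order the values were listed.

4, 7, 4, 4, 1, 2, 6

Sorted (descending): 89, 85, 71, 71, 71, 62, 27
The 3 values of 71 occupy positions 3–5 → average rank 4.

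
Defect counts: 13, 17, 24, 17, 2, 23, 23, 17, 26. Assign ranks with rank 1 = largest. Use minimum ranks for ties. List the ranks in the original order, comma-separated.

Sorted (descending): 26, 24, 23, 23, 17, 17, 17, 13, 2
The 2 values of 23 occupy positions 3–4 → each gets rank 3.
The 3 values of 17 occupy positions 5–7 → each gets rank 5.

8, 5, 2, 5, 9, 3, 3, 5, 1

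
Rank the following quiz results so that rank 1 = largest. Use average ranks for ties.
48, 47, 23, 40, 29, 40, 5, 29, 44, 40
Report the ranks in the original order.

Sorted (descending): 48, 47, 44, 40, 40, 40, 29, 29, 23, 5
The 3 values of 40 occupy positions 4–6 → average rank 5.
The 2 values of 29 occupy positions 7–8 → average rank (7+8)/2 = 7.5.

1, 2, 9, 5, 7.5, 5, 10, 7.5, 3, 5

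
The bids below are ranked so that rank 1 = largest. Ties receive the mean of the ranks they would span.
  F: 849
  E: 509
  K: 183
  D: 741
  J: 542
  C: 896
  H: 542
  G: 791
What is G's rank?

3

Sorted (descending): 896, 849, 791, 741, 542, 542, 509, 183
The 2 values of 542 occupy positions 5–6 → average rank (5+6)/2 = 5.5.
G has value 791 → rank 3.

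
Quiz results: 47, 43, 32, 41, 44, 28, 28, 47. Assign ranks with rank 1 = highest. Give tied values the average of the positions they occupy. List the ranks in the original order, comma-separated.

1.5, 4, 6, 5, 3, 7.5, 7.5, 1.5

Sorted (descending): 47, 47, 44, 43, 41, 32, 28, 28
The 2 values of 47 occupy positions 1–2 → average rank (1+2)/2 = 1.5.
The 2 values of 28 occupy positions 7–8 → average rank (7+8)/2 = 7.5.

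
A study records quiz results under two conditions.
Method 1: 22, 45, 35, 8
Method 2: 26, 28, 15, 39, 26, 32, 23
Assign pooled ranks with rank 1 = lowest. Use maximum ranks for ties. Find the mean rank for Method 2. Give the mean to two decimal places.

Sorted (ascending): 8, 15, 22, 23, 26, 26, 28, 32, 35, 39, 45
The 2 values of 26 occupy positions 5–6 → each gets rank 6.
Method 2 values → pooled ranks: 26→6, 28→7, 15→2, 39→10, 26→6, 32→8, 23→4
Mean rank = (6 + 7 + 2 + 10 + 6 + 8 + 4) / 7 = 6.14

6.14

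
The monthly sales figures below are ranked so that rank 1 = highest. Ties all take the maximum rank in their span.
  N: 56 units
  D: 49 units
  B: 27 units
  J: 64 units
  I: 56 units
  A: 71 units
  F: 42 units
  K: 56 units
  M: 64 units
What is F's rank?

8

Sorted (descending): 71, 64, 64, 56, 56, 56, 49, 42, 27
The 2 values of 64 occupy positions 2–3 → each gets rank 3.
The 3 values of 56 occupy positions 4–6 → each gets rank 6.
F has value 42 units → rank 8.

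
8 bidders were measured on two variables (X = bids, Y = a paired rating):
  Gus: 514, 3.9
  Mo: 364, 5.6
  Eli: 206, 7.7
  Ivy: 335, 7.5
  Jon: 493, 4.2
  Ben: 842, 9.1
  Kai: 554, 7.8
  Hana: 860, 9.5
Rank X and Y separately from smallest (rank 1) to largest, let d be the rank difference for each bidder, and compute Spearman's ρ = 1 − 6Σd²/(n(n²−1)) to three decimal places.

Ranks of variable 1: 5, 3, 1, 2, 4, 7, 6, 8
Ranks of variable 2: 1, 3, 5, 4, 2, 7, 6, 8
d = r₁ − r₂: 4, 0, -4, -2, 2, 0, 0, 0
d²: 16, 0, 16, 4, 4, 0, 0, 0; Σd² = 40
ρ = 1 − 6·40/(8·63) = 1 − 240/504 = 0.524

0.524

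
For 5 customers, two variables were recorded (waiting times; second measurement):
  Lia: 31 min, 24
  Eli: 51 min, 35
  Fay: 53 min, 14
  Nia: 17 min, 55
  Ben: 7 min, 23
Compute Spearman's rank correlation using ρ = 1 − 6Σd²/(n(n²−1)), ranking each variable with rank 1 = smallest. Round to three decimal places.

Ranks of variable 1: 3, 4, 5, 2, 1
Ranks of variable 2: 3, 4, 1, 5, 2
d = r₁ − r₂: 0, 0, 4, -3, -1
d²: 0, 0, 16, 9, 1; Σd² = 26
ρ = 1 − 6·26/(5·24) = 1 − 156/120 = -0.300

-0.300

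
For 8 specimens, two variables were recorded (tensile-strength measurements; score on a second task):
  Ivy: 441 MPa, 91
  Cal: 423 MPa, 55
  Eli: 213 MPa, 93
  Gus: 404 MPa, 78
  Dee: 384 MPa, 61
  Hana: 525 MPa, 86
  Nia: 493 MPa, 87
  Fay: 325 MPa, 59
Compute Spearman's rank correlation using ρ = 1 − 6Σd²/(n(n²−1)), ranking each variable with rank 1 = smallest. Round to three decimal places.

0.095

Ranks of variable 1: 6, 5, 1, 4, 3, 8, 7, 2
Ranks of variable 2: 7, 1, 8, 4, 3, 5, 6, 2
d = r₁ − r₂: -1, 4, -7, 0, 0, 3, 1, 0
d²: 1, 16, 49, 0, 0, 9, 1, 0; Σd² = 76
ρ = 1 − 6·76/(8·63) = 1 − 456/504 = 0.095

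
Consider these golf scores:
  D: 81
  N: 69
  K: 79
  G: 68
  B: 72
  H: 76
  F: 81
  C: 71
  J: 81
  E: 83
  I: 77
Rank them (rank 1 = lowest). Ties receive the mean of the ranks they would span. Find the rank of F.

Sorted (ascending): 68, 69, 71, 72, 76, 77, 79, 81, 81, 81, 83
The 3 values of 81 occupy positions 8–10 → average rank 9.
F has value 81 → rank 9.

9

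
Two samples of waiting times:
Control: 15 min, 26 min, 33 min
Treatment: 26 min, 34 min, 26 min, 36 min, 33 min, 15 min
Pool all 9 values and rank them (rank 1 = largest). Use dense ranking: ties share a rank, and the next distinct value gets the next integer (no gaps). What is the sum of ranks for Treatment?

19

Sorted (descending): 36, 34, 33, 33, 26, 26, 26, 15, 15
The 2 values of 33 share dense rank 3.
The 3 values of 26 share dense rank 4.
The 2 values of 15 share dense rank 5.
Remaining distinct values take the next consecutive integers.
Treatment values → pooled ranks: 26→4, 34→2, 26→4, 36→1, 33→3, 15→5
Rank sum = 4 + 2 + 4 + 1 + 3 + 5 = 19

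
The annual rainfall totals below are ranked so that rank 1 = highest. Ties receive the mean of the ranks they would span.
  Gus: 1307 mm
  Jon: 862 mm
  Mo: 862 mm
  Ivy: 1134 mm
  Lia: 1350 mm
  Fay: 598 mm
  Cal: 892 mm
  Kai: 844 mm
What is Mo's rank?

5.5

Sorted (descending): 1350, 1307, 1134, 892, 862, 862, 844, 598
The 2 values of 862 occupy positions 5–6 → average rank (5+6)/2 = 5.5.
Mo has value 862 mm → rank 5.5.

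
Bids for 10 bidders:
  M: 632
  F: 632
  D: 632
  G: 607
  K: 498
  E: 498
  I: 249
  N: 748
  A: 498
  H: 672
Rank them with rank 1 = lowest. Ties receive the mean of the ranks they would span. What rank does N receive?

10

Sorted (ascending): 249, 498, 498, 498, 607, 632, 632, 632, 672, 748
The 3 values of 498 occupy positions 2–4 → average rank 3.
The 3 values of 632 occupy positions 6–8 → average rank 7.
N has value 748 → rank 10.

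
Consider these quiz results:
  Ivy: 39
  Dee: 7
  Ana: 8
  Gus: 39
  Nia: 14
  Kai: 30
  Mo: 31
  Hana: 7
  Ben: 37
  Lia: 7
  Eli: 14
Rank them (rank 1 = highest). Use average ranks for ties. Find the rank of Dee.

10

Sorted (descending): 39, 39, 37, 31, 30, 14, 14, 8, 7, 7, 7
The 2 values of 39 occupy positions 1–2 → average rank (1+2)/2 = 1.5.
The 2 values of 14 occupy positions 6–7 → average rank (6+7)/2 = 6.5.
The 3 values of 7 occupy positions 9–11 → average rank 10.
Dee has value 7 → rank 10.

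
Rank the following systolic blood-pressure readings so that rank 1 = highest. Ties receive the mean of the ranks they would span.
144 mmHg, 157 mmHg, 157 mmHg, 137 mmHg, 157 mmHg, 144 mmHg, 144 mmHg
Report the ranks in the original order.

Sorted (descending): 157, 157, 157, 144, 144, 144, 137
The 3 values of 157 occupy positions 1–3 → average rank 2.
The 3 values of 144 occupy positions 4–6 → average rank 5.

5, 2, 2, 7, 2, 5, 5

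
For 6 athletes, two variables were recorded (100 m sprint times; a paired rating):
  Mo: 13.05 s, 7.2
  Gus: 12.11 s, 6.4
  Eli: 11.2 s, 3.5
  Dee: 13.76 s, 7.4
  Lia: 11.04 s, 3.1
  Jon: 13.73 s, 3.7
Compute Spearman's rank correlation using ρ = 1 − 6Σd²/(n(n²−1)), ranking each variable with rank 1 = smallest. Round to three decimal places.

0.829

Ranks of variable 1: 4, 3, 2, 6, 1, 5
Ranks of variable 2: 5, 4, 2, 6, 1, 3
d = r₁ − r₂: -1, -1, 0, 0, 0, 2
d²: 1, 1, 0, 0, 0, 4; Σd² = 6
ρ = 1 − 6·6/(6·35) = 1 − 36/210 = 0.829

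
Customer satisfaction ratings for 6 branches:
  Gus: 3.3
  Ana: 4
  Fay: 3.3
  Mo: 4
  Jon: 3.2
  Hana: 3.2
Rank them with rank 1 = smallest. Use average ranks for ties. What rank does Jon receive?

1.5

Sorted (ascending): 3.2, 3.2, 3.3, 3.3, 4, 4
The 2 values of 3.2 occupy positions 1–2 → average rank (1+2)/2 = 1.5.
The 2 values of 3.3 occupy positions 3–4 → average rank (3+4)/2 = 3.5.
The 2 values of 4 occupy positions 5–6 → average rank (5+6)/2 = 5.5.
Jon has value 3.2 → rank 1.5.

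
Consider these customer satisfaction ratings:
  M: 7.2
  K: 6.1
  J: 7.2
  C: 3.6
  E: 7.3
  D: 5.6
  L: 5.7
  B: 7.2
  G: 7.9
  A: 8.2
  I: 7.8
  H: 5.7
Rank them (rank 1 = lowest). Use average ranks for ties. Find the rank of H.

Sorted (ascending): 3.6, 5.6, 5.7, 5.7, 6.1, 7.2, 7.2, 7.2, 7.3, 7.8, 7.9, 8.2
The 2 values of 5.7 occupy positions 3–4 → average rank (3+4)/2 = 3.5.
The 3 values of 7.2 occupy positions 6–8 → average rank 7.
H has value 5.7 → rank 3.5.

3.5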